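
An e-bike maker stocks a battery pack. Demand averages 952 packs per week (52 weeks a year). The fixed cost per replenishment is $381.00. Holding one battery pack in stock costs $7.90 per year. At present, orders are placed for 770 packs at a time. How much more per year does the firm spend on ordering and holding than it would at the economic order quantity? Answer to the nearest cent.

Annual demand D = 952 × 52 = 49,504.
EOQ = √(2DS/H) = √(2 × 49,504 × 381 / 7.9) ≈ 2185.16.
Cost at Q* = (D/Q*)S + (Q*/2)H = √(2DSH) ≈ $17,262.80.
Cost at Q = 770: (49,504/770)×381 + (770/2)×7.9 = $24,494.84 + $3,041.50 = $27,536.34.
Excess = $27,536.34 − $17,262.80 = $10,273.54.

Extra cost ≈ $10,273.54 per year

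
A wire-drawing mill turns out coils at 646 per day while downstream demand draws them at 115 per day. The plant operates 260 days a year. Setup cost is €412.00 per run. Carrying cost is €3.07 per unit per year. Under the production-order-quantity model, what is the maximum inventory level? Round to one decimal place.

I_max ≈ 2,568.4 coils

Annual demand D = 115 × 260 = 29,900.
Production build-up factor (1 − d/p) = 1 − 115/646 = 0.8220.
Q* = √(2DS / (H(1 − d/p))) = √(2 × 29,900 × 412 / (3.07 × 0.8220)).
= √(24,637,600 / 2.5235) ≈ 3124.633.
Maximum inventory = Q*(1 − d/p) = 3124.633 × 0.8220 ≈ 2568.390.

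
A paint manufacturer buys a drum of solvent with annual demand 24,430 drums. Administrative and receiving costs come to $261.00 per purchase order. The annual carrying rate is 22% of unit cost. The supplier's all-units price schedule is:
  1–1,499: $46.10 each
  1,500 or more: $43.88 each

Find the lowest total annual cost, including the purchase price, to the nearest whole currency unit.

Holding cost per unit per year at price C is H = 0.22·C.
For each price level, check whether its EOQ is feasible; otherwise the best quantity at that price is the breakpoint.
EOQ at $46.10 = 1121.3 (feasible in tier 1): TC = 24,430×$46.10 + (24,430/1121.3)×261 + (1121.3/2)×0.22×$46.10 = $1,137,595.57.
EOQ at $43.88 = 1149.4 < 1500, so use break Q=1500: TC = 24,430×$43.88 + (24,430/1500.0)×261 + (1500.0/2)×0.22×$43.88 = $1,083,479.42.
Lowest total cost among the candidates is at Q = 1500.0.

TC* ≈ $1,083,479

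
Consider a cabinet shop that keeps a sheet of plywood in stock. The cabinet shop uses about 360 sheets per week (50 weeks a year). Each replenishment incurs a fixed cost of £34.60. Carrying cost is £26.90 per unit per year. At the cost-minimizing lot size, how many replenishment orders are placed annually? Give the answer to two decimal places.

Annual demand D = 360 × 50 = 18,000.
The optimal lot size = √(2DS/H) = √(2 × 18,000 × 34.6 / 26.9) ≈ 215.19.
Orders per year = D / Q* = 18,000 / 215.19 ≈ 83.649.

N ≈ 83.65 orders per year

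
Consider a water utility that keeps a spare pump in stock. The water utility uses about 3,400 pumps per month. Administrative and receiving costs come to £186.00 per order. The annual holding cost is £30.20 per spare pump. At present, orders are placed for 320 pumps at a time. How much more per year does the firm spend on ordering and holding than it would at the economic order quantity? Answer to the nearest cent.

Extra cost ≈ £7,137.57 per year

Annual demand D = 3,400 × 12 = 40,800.
EOQ = √(2DS/H) = √(2 × 40,800 × 186 / 30.2) ≈ 708.92.
Cost at Q* = (D/Q*)S + (Q*/2)H = √(2DSH) ≈ £21,409.43.
Cost at Q = 320: (40,800/320)×186 + (320/2)×30.2 = £23,715.00 + £4,832.00 = £28,547.00.
Excess = £28,547.00 − £21,409.43 = £7,137.57.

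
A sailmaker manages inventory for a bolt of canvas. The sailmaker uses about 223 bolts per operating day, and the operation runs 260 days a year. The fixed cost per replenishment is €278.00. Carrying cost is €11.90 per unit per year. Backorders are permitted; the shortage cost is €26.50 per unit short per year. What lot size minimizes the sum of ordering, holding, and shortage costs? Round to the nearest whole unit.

Annual demand D = 223 × 260 = 57,980.
With planned backorders, Q* = √(2DS/H) · √((H+B)/B).
√(2DS/H) = √(2 × 57,980 × 278 / 11.9) = 1645.898.
√((H+B)/B) = √((11.9+26.5)/26.5) = 1.2038.
Q* ≈ 1981.279.

Q* ≈ 1,981 bolts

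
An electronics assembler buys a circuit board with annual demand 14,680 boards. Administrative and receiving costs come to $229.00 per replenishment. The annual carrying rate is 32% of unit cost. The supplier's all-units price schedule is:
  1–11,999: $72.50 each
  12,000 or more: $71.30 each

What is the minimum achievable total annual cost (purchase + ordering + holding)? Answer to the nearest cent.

Holding cost per unit per year at price C is H = 0.32·C.
For each price level, check whether its EOQ is feasible; otherwise the best quantity at that price is the breakpoint.
EOQ at $72.50 = 538.3 (feasible in tier 1): TC = 14,680×$72.50 + (14,680/538.3)×229 + (538.3/2)×0.32×$72.50 = $1,076,789.35.
EOQ at $71.30 = 542.8 < 12000, so use break Q=12000: TC = 14,680×$71.30 + (14,680/12000.0)×229 + (12000.0/2)×0.32×$71.30 = $1,183,860.14.
Lowest total cost among the candidates is at Q = 538.3.

TC* ≈ $1,076,789.35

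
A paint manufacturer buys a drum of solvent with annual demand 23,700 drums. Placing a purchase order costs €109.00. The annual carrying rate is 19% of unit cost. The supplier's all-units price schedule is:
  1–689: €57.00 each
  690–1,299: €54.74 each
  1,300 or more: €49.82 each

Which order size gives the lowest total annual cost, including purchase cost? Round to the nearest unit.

Holding cost per unit per year at price C is H = 0.19·C.
For each price level, check whether its EOQ is feasible; otherwise the best quantity at that price is the breakpoint.
Tier 1 (€57.00): EOQ = 690.7 exceeds tier's upper bound 689, so this tier is dominated.
EOQ at €54.74 = 704.8 (feasible in tier 2): TC = 23,700×€54.74 + (23,700/704.8)×109 + (704.8/2)×0.19×€54.74 = €1,304,668.47.
EOQ at €49.82 = 738.8 < 1300, so use break Q=1300: TC = 23,700×€49.82 + (23,700/1300.0)×109 + (1300.0/2)×0.19×€49.82 = €1,188,873.92.
Lowest total cost is €1,188,873.92 at Q = 1300.0.

Q* ≈ 1,300 drums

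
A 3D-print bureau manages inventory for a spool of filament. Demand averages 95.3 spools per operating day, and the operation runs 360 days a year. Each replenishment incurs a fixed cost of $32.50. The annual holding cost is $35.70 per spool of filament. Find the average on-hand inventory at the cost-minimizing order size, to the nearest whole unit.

Average inventory ≈ 125 spools

Annual demand D = 95.3 × 360 = 34,308.
The optimal lot size = √(2DS/H) = √(2 × 34,308 × 32.5 / 35.7) ≈ 249.93.
Average inventory = Q*/2 ≈ 249.93 / 2 = 124.966.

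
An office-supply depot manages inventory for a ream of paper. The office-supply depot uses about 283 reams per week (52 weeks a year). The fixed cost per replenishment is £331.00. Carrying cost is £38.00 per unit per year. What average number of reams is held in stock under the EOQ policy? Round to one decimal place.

Average inventory ≈ 253.2 reams

Annual demand D = 283 × 52 = 14,716.
The optimal lot size = √(2DS/H) = √(2 × 14,716 × 331 / 38) ≈ 506.33.
Average inventory = Q*/2 ≈ 506.33 / 2 = 253.164.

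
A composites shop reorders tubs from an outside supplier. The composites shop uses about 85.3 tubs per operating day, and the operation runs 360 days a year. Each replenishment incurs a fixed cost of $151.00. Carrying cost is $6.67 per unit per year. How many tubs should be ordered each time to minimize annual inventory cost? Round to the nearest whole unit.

Q* ≈ 1,179 tubs

Annual demand D = 85.3 × 360 = 30,708.
EOQ = √(2DS / H) = √(2 × 30,708 × 151 / 6.67).
= √(9,273,816 / 6.67) = √1,390,377.2114 ≈ 1179.143.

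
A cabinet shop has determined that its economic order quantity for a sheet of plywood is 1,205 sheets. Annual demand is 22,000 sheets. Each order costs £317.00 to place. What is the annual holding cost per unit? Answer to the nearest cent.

Squaring Q* = √(2DS/H) gives Q*² = 2DS/H.
From Q* = √(2DS/H): H = 2DS / Q*² = 2 × 22,000 × 317 / 1,205² = 9.6059.

H ≈ £9.61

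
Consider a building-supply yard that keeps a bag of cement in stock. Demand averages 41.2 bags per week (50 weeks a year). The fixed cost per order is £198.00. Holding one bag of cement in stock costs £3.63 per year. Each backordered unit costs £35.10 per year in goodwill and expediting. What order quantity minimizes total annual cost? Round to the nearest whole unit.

Q* ≈ 498 bags

Annual demand D = 41.2 × 50 = 2,060.
With planned backorders, Q* = √(2DS/H) · √((H+B)/B).
√(2DS/H) = √(2 × 2,060 × 198 / 3.63) = 474.054.
√((H+B)/B) = √((3.63+35.1)/35.1) = 1.0504.
Q* ≈ 497.964.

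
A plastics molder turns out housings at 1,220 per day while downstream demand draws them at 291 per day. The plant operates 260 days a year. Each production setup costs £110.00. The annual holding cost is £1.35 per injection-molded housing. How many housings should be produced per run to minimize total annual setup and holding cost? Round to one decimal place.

Annual demand D = 291 × 260 = 75,660.
Production build-up factor (1 − d/p) = 1 − 291/1,220 = 0.7615.
Q* = √(2DS / (H(1 − d/p))) = √(2 × 75,660 × 110 / (1.35 × 0.7615)).
= √(16,645,200 / 1.028) ≈ 4023.923.

Q* ≈ 4,023.9 housings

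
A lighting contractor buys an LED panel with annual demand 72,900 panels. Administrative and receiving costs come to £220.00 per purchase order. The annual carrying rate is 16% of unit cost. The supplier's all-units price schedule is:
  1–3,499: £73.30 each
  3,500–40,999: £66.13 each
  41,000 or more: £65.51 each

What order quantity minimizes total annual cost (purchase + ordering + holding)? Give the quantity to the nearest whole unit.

Holding cost per unit per year at price C is H = 0.16·C.
Evaluate total cost at each tier's feasible EOQ or, if the EOQ is below the tier, at the tier's minimum quantity.
EOQ at £73.30 = 1653.8 (feasible in tier 1): TC = 72,900×£73.30 + (72,900/1653.8)×220 + (1653.8/2)×0.16×£73.30 = £5,362,965.55.
EOQ at £66.13 = 1741.1 < 3500, so use break Q=3500: TC = 72,900×£66.13 + (72,900/3500.0)×220 + (3500.0/2)×0.16×£66.13 = £4,843,975.69.
EOQ at £65.51 = 1749.3 < 41000, so use break Q=41000: TC = 72,900×£65.51 + (72,900/41000.0)×220 + (41000.0/2)×0.16×£65.51 = £4,990,942.97.
Lowest total cost is £4,843,975.69 at Q = 3500.0.

Q* ≈ 3,500 panels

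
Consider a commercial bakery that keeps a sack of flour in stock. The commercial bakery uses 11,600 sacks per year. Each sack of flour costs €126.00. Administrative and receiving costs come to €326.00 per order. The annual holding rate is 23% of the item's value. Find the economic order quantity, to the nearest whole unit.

Q* ≈ 511 sacks

Holding cost H = 0.23 × €126.00 = €28.9800 per unit per year.
EOQ = √(2DS / H) = √(2 × 11,600 × 326 / 28.98).
= √(7,563,200 / 28.98) = √260,979.9862 ≈ 510.862.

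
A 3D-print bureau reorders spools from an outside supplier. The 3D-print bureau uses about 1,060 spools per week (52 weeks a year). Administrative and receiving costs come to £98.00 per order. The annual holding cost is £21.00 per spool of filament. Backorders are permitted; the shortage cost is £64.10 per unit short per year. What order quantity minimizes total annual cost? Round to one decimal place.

Q* ≈ 826.4 spools

Annual demand D = 1,060 × 52 = 55,120.
With planned backorders, Q* = √(2DS/H) · √((H+B)/B).
√(2DS/H) = √(2 × 55,120 × 98 / 21) = 717.254.
√((H+B)/B) = √((21+64.1)/64.1) = 1.1522.
Q* ≈ 826.435.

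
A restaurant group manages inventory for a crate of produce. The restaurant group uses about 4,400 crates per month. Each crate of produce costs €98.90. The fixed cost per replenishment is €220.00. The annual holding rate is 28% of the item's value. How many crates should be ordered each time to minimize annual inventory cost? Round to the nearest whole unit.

Annual demand D = 4,400 × 12 = 52,800.
Holding cost H = 0.28 × €98.90 = €27.6920 per unit per year.
EOQ = √(2DS / H) = √(2 × 52,800 × 220 / 27.692).
= √(23,232,000 / 27.692) = √838,942.6549 ≈ 915.938.

Q* ≈ 916 crates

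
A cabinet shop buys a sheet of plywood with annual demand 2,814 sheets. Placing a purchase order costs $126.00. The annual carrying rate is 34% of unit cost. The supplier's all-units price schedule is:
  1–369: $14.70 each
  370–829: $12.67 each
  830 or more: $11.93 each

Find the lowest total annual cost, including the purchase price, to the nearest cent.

TC* ≈ $35,681.53

Holding cost per unit per year at price C is H = 0.34·C.
For each price level, check whether its EOQ is feasible; otherwise the best quantity at that price is the breakpoint.
Tier 1 ($14.70): EOQ = 376.7 exceeds tier's upper bound 369, so this tier is dominated.
EOQ at $12.67 = 405.7 (feasible in tier 2): TC = 2,814×$12.67 + (2,814/405.7)×126 + (405.7/2)×0.34×$12.67 = $37,401.17.
EOQ at $11.93 = 418.1 < 830, so use break Q=830: TC = 2,814×$11.93 + (2,814/830.0)×126 + (830.0/2)×0.34×$11.93 = $35,681.53.
Lowest total cost among the candidates is at Q = 830.0.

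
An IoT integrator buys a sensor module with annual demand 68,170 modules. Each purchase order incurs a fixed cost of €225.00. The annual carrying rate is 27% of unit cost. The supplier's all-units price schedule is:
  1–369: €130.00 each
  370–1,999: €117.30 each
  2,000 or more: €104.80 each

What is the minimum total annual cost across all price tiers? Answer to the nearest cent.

Holding cost per unit per year at price C is H = 0.27·C.
Candidates are each tier's EOQ (if it falls in that tier) and each price-break quantity.
Tier 1 (€130.00): EOQ = 934.9 exceeds tier's upper bound 369, so this tier is dominated.
EOQ at €117.30 = 984.2 (feasible in tier 2): TC = 68,170×€117.30 + (68,170/984.2)×225 + (984.2/2)×0.27×€117.30 = €8,027,510.78.
EOQ at €104.80 = 1041.2 < 2000, so use break Q=2000: TC = 68,170×€104.80 + (68,170/2000.0)×225 + (2000.0/2)×0.27×€104.80 = €7,180,181.12.
Lowest total cost among the candidates is at Q = 2000.0.

TC* ≈ €7,180,181.12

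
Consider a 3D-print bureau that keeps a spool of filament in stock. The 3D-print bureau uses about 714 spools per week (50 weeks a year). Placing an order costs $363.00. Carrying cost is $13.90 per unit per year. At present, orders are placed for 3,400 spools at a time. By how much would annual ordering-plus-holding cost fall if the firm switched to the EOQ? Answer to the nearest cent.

Annual demand D = 714 × 50 = 35,700.
EOQ = √(2DS/H) = √(2 × 35,700 × 363 / 13.9) ≈ 1365.51.
Cost at Q* = (D/Q*)S + (Q*/2)H = √(2DSH) ≈ $18,980.59.
Cost at Q = 3,400: (35,700/3,400)×363 + (3,400/2)×13.9 = $3,811.50 + $23,630.00 = $27,441.50.
Excess = $27,441.50 − $18,980.59 = $8,460.91.

Extra cost ≈ $8,460.91 per year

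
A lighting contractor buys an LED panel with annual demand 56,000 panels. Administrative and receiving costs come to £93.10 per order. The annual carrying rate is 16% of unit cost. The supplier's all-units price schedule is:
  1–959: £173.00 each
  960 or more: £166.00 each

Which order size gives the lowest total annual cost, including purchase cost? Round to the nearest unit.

Q* ≈ 960 panels

Holding cost per unit per year at price C is H = 0.16·C.
For each price level, check whether its EOQ is feasible; otherwise the best quantity at that price is the breakpoint.
EOQ at £173.00 = 613.8 (feasible in tier 1): TC = 56,000×£173.00 + (56,000/613.8)×93.1 + (613.8/2)×0.16×£173.00 = £9,704,988.96.
EOQ at £166.00 = 626.6 < 960, so use break Q=960: TC = 56,000×£166.00 + (56,000/960.0)×93.1 + (960.0/2)×0.16×£166.00 = £9,314,179.63.
Lowest total cost is £9,314,179.63 at Q = 960.0.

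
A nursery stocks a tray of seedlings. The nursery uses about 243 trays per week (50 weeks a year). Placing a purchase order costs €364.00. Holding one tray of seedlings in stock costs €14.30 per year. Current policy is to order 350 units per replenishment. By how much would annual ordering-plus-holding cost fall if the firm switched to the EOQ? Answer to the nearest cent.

Annual demand D = 243 × 50 = 12,150.
EOQ = √(2DS/H) = √(2 × 12,150 × 364 / 14.3) ≈ 786.48.
Cost at Q* = (D/Q*)S + (Q*/2)H = √(2DSH) ≈ €11,246.62.
Cost at Q = 350: (12,150/350)×364 + (350/2)×14.3 = €12,636.00 + €2,502.50 = €15,138.50.
Excess = €15,138.50 − €11,246.62 = €3,891.88.

Extra cost ≈ €3,891.88 per year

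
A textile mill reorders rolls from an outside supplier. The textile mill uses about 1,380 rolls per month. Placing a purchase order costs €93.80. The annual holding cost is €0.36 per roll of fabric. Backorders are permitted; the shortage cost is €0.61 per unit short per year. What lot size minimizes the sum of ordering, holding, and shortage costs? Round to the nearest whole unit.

Annual demand D = 1,380 × 12 = 16,560.
With planned backorders, Q* = √(2DS/H) · √((H+B)/B).
√(2DS/H) = √(2 × 16,560 × 93.8 / 0.36) = 2937.618.
√((H+B)/B) = √((0.36+0.61)/0.61) = 1.2610.
Q* ≈ 3704.386.

Q* ≈ 3,704 rolls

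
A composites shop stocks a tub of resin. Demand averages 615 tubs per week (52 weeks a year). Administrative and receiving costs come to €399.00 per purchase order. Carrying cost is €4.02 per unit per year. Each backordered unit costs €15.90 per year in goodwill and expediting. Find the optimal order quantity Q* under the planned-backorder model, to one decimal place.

Q* ≈ 2,820.2 tubs

Annual demand D = 615 × 52 = 31,980.
With planned backorders, Q* = √(2DS/H) · √((H+B)/B).
√(2DS/H) = √(2 × 31,980 × 399 / 4.02) = 2519.577.
√((H+B)/B) = √((4.02+15.9)/15.9) = 1.1193.
Q* ≈ 2820.160.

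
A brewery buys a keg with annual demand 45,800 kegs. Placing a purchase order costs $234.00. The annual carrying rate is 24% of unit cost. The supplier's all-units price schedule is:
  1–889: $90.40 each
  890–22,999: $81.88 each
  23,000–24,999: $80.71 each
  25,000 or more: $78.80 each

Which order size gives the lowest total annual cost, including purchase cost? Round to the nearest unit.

Holding cost per unit per year at price C is H = 0.24·C.
Candidates are each tier's EOQ (if it falls in that tier) and each price-break quantity.
Tier 1 ($90.40): EOQ = 994.0 exceeds tier's upper bound 889, so this tier is dominated.
EOQ at $81.88 = 1044.4 (feasible in tier 2): TC = 45,800×$81.88 + (45,800/1044.4)×234 + (1044.4/2)×0.24×$81.88 = $3,770,627.44.
EOQ at $80.71 = 1051.9 < 23000, so use break Q=23000: TC = 45,800×$80.71 + (45,800/23000.0)×234 + (23000.0/2)×0.24×$80.71 = $3,919,743.57.
EOQ at $78.80 = 1064.6 < 25000, so use break Q=25000: TC = 45,800×$78.80 + (45,800/25000.0)×234 + (25000.0/2)×0.24×$78.80 = $3,845,868.69.
Lowest total cost is $3,770,627.44 at Q = 1044.4.

Q* ≈ 1,044 kegs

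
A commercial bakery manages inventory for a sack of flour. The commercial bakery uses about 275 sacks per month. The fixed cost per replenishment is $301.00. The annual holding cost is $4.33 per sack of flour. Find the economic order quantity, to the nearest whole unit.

Q* ≈ 677 sacks

Annual demand D = 275 × 12 = 3,300.
EOQ = √(2DS / H) = √(2 × 3,300 × 301 / 4.33).
= √(1,986,600 / 4.33) = √458,799.0762 ≈ 677.347.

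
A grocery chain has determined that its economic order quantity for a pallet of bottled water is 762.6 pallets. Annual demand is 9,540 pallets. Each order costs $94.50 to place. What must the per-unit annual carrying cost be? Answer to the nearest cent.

Squaring Q* = √(2DS/H) gives Q*² = 2DS/H.
From Q* = √(2DS/H): H = 2DS / Q*² = 2 × 9,540 × 94.5 / 762.6² = 3.1004.

H ≈ $3.10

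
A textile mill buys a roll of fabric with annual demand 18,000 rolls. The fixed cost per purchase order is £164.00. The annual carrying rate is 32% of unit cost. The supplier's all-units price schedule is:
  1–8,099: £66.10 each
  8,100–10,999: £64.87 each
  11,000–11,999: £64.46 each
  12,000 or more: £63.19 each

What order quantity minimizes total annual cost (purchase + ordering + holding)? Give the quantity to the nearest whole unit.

Holding cost per unit per year at price C is H = 0.32·C.
For each price level, check whether its EOQ is feasible; otherwise the best quantity at that price is the breakpoint.
EOQ at £66.10 = 528.3 (feasible in tier 1): TC = 18,000×£66.10 + (18,000/528.3)×164 + (528.3/2)×0.32×£66.10 = £1,200,975.04.
EOQ at £64.87 = 533.3 < 8100, so use break Q=8100: TC = 18,000×£64.87 + (18,000/8100.0)×164 + (8100.0/2)×0.32×£64.87 = £1,252,095.96.
EOQ at £64.46 = 535.0 < 11000, so use break Q=11000: TC = 18,000×£64.46 + (18,000/11000.0)×164 + (11000.0/2)×0.32×£64.46 = £1,273,997.96.
EOQ at £63.19 = 540.3 < 12000, so use break Q=12000: TC = 18,000×£63.19 + (18,000/12000.0)×164 + (12000.0/2)×0.32×£63.19 = £1,258,990.80.
Lowest total cost is £1,200,975.04 at Q = 528.3.

Q* ≈ 528 rolls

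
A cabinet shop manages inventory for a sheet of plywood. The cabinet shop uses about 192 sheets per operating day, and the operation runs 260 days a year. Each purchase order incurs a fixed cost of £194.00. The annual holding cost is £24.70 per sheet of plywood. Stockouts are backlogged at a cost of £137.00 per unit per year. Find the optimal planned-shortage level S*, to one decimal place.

Annual demand D = 192 × 260 = 49,920.
With planned backorders, Q* = √(2DS/H) · √((H+B)/B).
√(2DS/H) = √(2 × 49,920 × 194 / 24.7) = 885.533.
√((H+B)/B) = √((24.7+137)/137) = 1.0864.
Q* ≈ 962.054.
S* = Q* · H/(H+B) = 962.054 × 24.7/161.7 ≈ 146.956.

S* ≈ 147.0 sheets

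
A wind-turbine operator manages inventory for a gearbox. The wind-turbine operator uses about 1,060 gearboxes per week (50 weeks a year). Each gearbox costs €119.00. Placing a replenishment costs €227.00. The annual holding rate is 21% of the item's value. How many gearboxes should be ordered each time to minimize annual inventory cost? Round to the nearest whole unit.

Q* ≈ 981 gearboxes

Annual demand D = 1,060 × 50 = 53,000.
Holding cost H = 0.21 × €119.00 = €24.9900 per unit per year.
EOQ = √(2DS / H) = √(2 × 53,000 × 227 / 24.99).
= √(24,062,000 / 24.99) = √962,865.1461 ≈ 981.257.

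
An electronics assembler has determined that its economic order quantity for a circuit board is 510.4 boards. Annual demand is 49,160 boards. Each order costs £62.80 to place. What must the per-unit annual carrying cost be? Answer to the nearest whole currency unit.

Invert the EOQ relation Q*² = 2DS/H.
From Q* = √(2DS/H): H = 2DS / Q*² = 2 × 49,160 × 62.8 / 510.4² = 23.7017.

H ≈ £24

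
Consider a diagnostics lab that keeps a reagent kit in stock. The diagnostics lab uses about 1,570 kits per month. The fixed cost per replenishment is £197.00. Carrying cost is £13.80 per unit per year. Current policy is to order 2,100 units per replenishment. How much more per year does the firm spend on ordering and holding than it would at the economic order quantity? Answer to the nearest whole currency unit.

Annual demand D = 1,570 × 12 = 18,840.
EOQ = √(2DS/H) = √(2 × 18,840 × 197 / 13.8) ≈ 733.41.
Cost at Q* = (D/Q*)S + (Q*/2)H = √(2DSH) ≈ £10,121.11.
Cost at Q = 2,100: (18,840/2,100)×197 + (2,100/2)×13.8 = £1,767.37 + £14,490.00 = £16,257.37.
Excess = £16,257.37 − £10,121.11 = £6,136.26.

Extra cost ≈ £6,136 per year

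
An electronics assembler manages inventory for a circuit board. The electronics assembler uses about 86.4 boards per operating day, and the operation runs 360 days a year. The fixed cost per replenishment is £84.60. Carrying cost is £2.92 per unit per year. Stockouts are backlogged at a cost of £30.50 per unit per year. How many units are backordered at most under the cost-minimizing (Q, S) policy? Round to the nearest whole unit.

S* ≈ 123 boards

Annual demand D = 86.4 × 360 = 31,104.
With planned backorders, Q* = √(2DS/H) · √((H+B)/B).
√(2DS/H) = √(2 × 31,104 × 84.6 / 2.92) = 1342.508.
√((H+B)/B) = √((2.92+30.5)/30.5) = 1.0468.
Q* ≈ 1405.304.
S* = Q* · H/(H+B) = 1405.304 × 2.92/33.42 ≈ 122.785.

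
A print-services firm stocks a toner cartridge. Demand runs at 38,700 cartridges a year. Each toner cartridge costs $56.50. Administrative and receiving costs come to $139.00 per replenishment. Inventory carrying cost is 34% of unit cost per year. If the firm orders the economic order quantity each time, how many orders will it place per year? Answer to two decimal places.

N ≈ 51.71 orders per year

Holding cost H = 0.34 × $56.50 = $19.2100 per unit per year.
EOQ = √(2DS/H) = √(2 × 38,700 × 139 / 19.21) ≈ 748.37.
Orders per year = D / Q* = 38,700 / 748.37 ≈ 51.713.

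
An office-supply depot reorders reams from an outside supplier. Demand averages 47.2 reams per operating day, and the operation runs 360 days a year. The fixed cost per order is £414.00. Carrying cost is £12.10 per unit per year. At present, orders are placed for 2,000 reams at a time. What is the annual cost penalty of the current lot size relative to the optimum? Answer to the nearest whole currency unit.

Extra cost ≈ £2,570 per year

Annual demand D = 47.2 × 360 = 16,992.
EOQ = √(2DS/H) = √(2 × 16,992 × 414 / 12.1) ≈ 1078.31.
Cost at Q* = (D/Q*)S + (Q*/2)H = √(2DSH) ≈ £13,047.58.
Cost at Q = 2,000: (16,992/2,000)×414 + (2,000/2)×12.1 = £3,517.34 + £12,100.00 = £15,617.34.
Excess = £15,617.34 − £13,047.58 = £2,569.76.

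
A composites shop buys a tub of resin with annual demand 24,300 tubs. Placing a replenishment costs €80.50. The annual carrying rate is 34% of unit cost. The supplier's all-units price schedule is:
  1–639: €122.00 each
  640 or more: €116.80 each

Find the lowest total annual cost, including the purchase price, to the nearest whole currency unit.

TC* ≈ €2,854,004

Holding cost per unit per year at price C is H = 0.34·C.
For each price level, check whether its EOQ is feasible; otherwise the best quantity at that price is the breakpoint.
EOQ at €122.00 = 307.1 (feasible in tier 1): TC = 24,300×€122.00 + (24,300/307.1)×80.5 + (307.1/2)×0.34×€122.00 = €2,977,339.00.
EOQ at €116.80 = 313.9 < 640, so use break Q=640: TC = 24,300×€116.80 + (24,300/640.0)×80.5 + (640.0/2)×0.34×€116.80 = €2,854,004.32.
Lowest total cost among the candidates is at Q = 640.0.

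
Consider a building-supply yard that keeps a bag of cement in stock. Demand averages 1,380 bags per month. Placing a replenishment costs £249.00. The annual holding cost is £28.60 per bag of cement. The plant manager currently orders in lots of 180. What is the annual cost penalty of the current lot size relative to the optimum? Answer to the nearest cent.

Annual demand D = 1,380 × 12 = 16,560.
EOQ = √(2DS/H) = √(2 × 16,560 × 249 / 28.6) ≈ 536.98.
Cost at Q* = (D/Q*)S + (Q*/2)H = √(2DSH) ≈ £15,357.76.
Cost at Q = 180: (16,560/180)×249 + (180/2)×28.6 = £22,908.00 + £2,574.00 = £25,482.00.
Excess = £25,482.00 − £15,357.76 = £10,124.24.

Extra cost ≈ £10,124.24 per year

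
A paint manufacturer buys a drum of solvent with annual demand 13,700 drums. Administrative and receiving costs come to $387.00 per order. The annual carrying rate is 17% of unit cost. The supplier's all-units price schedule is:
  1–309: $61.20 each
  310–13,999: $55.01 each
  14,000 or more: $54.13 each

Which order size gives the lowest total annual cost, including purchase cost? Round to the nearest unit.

Holding cost per unit per year at price C is H = 0.17·C.
Evaluate total cost at each tier's feasible EOQ or, if the EOQ is below the tier, at the tier's minimum quantity.
Tier 1 ($61.20): EOQ = 1009.6 exceeds tier's upper bound 309, so this tier is dominated.
EOQ at $55.01 = 1064.8 (feasible in tier 2): TC = 13,700×$55.01 + (13,700/1064.8)×387 + (1064.8/2)×0.17×$55.01 = $763,595.09.
EOQ at $54.13 = 1073.5 < 14000, so use break Q=14000: TC = 13,700×$54.13 + (13,700/14000.0)×387 + (14000.0/2)×0.17×$54.13 = $806,374.41.
Lowest total cost is $763,595.09 at Q = 1064.8.

Q* ≈ 1,065 drums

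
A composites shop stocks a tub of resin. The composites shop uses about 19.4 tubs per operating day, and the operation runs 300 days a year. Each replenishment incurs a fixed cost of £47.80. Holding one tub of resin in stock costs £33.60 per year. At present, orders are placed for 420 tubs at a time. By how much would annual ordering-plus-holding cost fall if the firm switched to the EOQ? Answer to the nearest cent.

Extra cost ≈ £3,394.63 per year

Annual demand D = 19.4 × 300 = 5,820.
EOQ = √(2DS/H) = √(2 × 5,820 × 47.8 / 33.6) ≈ 128.68.
Cost at Q* = (D/Q*)S + (Q*/2)H = √(2DSH) ≈ £4,323.75.
Cost at Q = 420: (5,820/420)×47.8 + (420/2)×33.6 = £662.37 + £7,056.00 = £7,718.37.
Excess = £7,718.37 − £4,323.75 = £3,394.63.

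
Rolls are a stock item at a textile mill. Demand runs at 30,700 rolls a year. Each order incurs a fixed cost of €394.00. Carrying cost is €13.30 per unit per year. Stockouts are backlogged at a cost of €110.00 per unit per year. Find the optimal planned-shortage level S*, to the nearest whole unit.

With planned backorders, Q* = √(2DS/H) · √((H+B)/B).
√(2DS/H) = √(2 × 30,700 × 394 / 13.3) = 1348.672.
√((H+B)/B) = √((13.3+110)/110) = 1.0587.
Q* ≈ 1427.880.
S* = Q* · H/(H+B) = 1427.880 × 13.3/123.3 ≈ 154.021.

S* ≈ 154 rolls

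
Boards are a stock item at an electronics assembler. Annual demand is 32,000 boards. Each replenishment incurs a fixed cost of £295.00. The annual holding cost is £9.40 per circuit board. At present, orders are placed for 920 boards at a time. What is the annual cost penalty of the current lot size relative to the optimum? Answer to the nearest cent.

Extra cost ≈ £1,263.01 per year

EOQ = √(2DS/H) = √(2 × 32,000 × 295 / 9.4) ≈ 1417.22.
Cost at Q* = (D/Q*)S + (Q*/2)H = √(2DSH) ≈ £13,321.86.
Cost at Q = 920: (32,000/920)×295 + (920/2)×9.4 = £10,260.87 + £4,324.00 = £14,584.87.
Excess = £14,584.87 − £13,321.86 = £1,263.01.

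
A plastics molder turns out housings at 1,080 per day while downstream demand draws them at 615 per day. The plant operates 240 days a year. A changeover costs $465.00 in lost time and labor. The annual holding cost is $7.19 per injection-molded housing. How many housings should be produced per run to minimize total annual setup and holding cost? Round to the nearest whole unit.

Annual demand D = 615 × 240 = 147,600.
Production build-up factor (1 − d/p) = 1 − 615/1,080 = 0.4306.
Q* = √(2DS / (H(1 − d/p))) = √(2 × 147,600 × 465 / (7.19 × 0.4306)).
= √(137,268,000 / 3.0957) ≈ 6658.948.

Q* ≈ 6,659 housings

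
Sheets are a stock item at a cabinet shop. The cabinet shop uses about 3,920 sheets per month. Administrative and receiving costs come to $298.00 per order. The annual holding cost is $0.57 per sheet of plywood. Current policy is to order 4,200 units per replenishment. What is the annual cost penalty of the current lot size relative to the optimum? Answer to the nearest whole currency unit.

Extra cost ≈ $537 per year

Annual demand D = 3,920 × 12 = 47,040.
EOQ = √(2DS/H) = √(2 × 47,040 × 298 / 0.57) ≈ 7013.25.
Cost at Q* = (D/Q*)S + (Q*/2)H = √(2DSH) ≈ $3,997.55.
Cost at Q = 4,200: (47,040/4,200)×298 + (4,200/2)×0.57 = $3,337.60 + $1,197.00 = $4,534.60.
Excess = $4,534.60 − $3,997.55 = $537.05.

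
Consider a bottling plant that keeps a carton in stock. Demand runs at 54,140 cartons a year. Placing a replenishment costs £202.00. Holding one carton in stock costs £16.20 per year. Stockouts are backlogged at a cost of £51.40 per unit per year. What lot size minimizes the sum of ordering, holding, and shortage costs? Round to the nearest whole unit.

Q* ≈ 1,333 cartons

With planned backorders, Q* = √(2DS/H) · √((H+B)/B).
√(2DS/H) = √(2 × 54,140 × 202 / 16.2) = 1161.963.
√((H+B)/B) = √((16.2+51.4)/51.4) = 1.1468.
Q* ≈ 1332.552.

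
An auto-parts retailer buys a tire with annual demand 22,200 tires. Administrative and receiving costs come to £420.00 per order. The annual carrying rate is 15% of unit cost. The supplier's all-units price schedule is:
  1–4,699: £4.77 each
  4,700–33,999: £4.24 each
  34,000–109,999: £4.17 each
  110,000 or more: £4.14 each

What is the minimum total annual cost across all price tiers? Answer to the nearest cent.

TC* ≈ £97,571.85

Holding cost per unit per year at price C is H = 0.15·C.
Candidates are each tier's EOQ (if it falls in that tier) and each price-break quantity.
Tier 1 (£4.77): EOQ = 5105.2 exceeds tier's upper bound 4699, so this tier is dominated.
EOQ at £4.24 = 5414.9 (feasible in tier 2): TC = 22,200×£4.24 + (22,200/5414.9)×420 + (5414.9/2)×0.15×£4.24 = £97,571.85.
EOQ at £4.17 = 5460.1 < 34000, so use break Q=34000: TC = 22,200×£4.17 + (22,200/34000.0)×420 + (34000.0/2)×0.15×£4.17 = £103,481.74.
EOQ at £4.14 = 5479.9 < 110000, so use break Q=110000: TC = 22,200×£4.14 + (22,200/110000.0)×420 + (110000.0/2)×0.15×£4.14 = £126,147.76.
Lowest total cost among the candidates is at Q = 5414.9.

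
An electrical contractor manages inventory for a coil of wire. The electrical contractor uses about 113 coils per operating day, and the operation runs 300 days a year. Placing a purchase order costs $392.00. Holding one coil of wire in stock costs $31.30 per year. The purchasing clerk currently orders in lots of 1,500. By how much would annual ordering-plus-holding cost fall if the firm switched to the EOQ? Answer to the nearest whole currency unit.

Annual demand D = 113 × 300 = 33,900.
EOQ = √(2DS/H) = √(2 × 33,900 × 392 / 31.3) ≈ 921.48.
Cost at Q* = (D/Q*)S + (Q*/2)H = √(2DSH) ≈ $28,842.31.
Cost at Q = 1,500: (33,900/1,500)×392 + (1,500/2)×31.3 = $8,859.20 + $23,475.00 = $32,334.20.
Excess = $32,334.20 − $28,842.31 = $3,491.89.

Extra cost ≈ $3,492 per year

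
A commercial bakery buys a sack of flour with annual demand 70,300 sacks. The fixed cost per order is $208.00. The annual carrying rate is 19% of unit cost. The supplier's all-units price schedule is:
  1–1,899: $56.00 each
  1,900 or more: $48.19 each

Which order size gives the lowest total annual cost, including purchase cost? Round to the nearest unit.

Holding cost per unit per year at price C is H = 0.19·C.
Candidates are each tier's EOQ (if it falls in that tier) and each price-break quantity.
EOQ at $56.00 = 1657.9 (feasible in tier 1): TC = 70,300×$56.00 + (70,300/1657.9)×208 + (1657.9/2)×0.19×$56.00 = $3,954,439.86.
EOQ at $48.19 = 1787.2 < 1900, so use break Q=1900: TC = 70,300×$48.19 + (70,300/1900.0)×208 + (1900.0/2)×0.19×$48.19 = $3,404,151.29.
Lowest total cost is $3,404,151.29 at Q = 1900.0.

Q* ≈ 1,900 sacks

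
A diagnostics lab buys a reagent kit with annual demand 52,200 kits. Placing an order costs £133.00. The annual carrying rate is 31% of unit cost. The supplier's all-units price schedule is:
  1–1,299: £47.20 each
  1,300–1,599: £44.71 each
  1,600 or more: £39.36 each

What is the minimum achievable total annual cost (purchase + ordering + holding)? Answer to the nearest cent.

TC* ≈ £2,068,692.41

Holding cost per unit per year at price C is H = 0.31·C.
Evaluate total cost at each tier's feasible EOQ or, if the EOQ is below the tier, at the tier's minimum quantity.
EOQ at £47.20 = 974.1 (feasible in tier 1): TC = 52,200×£47.20 + (52,200/974.1)×133 + (974.1/2)×0.31×£47.20 = £2,478,093.71.
EOQ at £44.71 = 1000.9 < 1300, so use break Q=1300: TC = 52,200×£44.71 + (52,200/1300.0)×133 + (1300.0/2)×0.31×£44.71 = £2,348,211.53.
EOQ at £39.36 = 1066.8 < 1600, so use break Q=1600: TC = 52,200×£39.36 + (52,200/1600.0)×133 + (1600.0/2)×0.31×£39.36 = £2,068,692.41.
Lowest total cost among the candidates is at Q = 1600.0.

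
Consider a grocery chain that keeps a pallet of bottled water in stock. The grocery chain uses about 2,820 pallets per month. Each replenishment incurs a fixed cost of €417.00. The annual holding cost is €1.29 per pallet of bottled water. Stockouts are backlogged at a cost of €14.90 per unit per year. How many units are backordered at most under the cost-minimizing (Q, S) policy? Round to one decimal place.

Annual demand D = 2,820 × 12 = 33,840.
With planned backorders, Q* = √(2DS/H) · √((H+B)/B).
√(2DS/H) = √(2 × 33,840 × 417 / 1.29) = 4677.387.
√((H+B)/B) = √((1.29+14.9)/14.9) = 1.0424.
Q* ≈ 4875.663.
S* = Q* · H/(H+B) = 4875.663 × 1.29/16.19 ≈ 388.487.

S* ≈ 388.5 pallets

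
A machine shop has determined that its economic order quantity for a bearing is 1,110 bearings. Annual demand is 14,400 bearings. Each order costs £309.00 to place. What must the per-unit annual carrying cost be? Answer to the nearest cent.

The basic EOQ model gives Q* = √(2DS/H); rearrange for the unknown.
From Q* = √(2DS/H): H = 2DS / Q*² = 2 × 14,400 × 309 / 1,110² = 7.2228.

H ≈ £7.22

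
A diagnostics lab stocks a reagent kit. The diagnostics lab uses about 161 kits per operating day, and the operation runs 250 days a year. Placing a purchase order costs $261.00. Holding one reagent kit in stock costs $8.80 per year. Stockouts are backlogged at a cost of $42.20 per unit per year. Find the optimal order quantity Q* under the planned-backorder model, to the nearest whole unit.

Annual demand D = 161 × 250 = 40,250.
With planned backorders, Q* = √(2DS/H) · √((H+B)/B).
√(2DS/H) = √(2 × 40,250 × 261 / 8.8) = 1545.172.
√((H+B)/B) = √((8.8+42.2)/42.2) = 1.0993.
Q* ≈ 1698.657.

Q* ≈ 1,699 kits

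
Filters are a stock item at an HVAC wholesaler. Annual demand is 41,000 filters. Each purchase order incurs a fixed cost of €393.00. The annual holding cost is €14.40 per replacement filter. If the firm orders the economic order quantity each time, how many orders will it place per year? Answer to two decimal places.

EOQ = √(2DS/H) = √(2 × 41,000 × 393 / 14.4) ≈ 1495.97.
Orders per year = D / Q* = 41,000 / 1495.97 ≈ 27.407.

N ≈ 27.41 orders per year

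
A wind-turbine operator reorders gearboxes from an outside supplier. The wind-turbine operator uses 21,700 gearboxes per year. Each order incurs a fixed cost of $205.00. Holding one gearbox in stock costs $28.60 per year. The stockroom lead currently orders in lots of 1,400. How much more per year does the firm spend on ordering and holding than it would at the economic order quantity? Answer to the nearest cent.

EOQ = √(2DS/H) = √(2 × 21,700 × 205 / 28.6) ≈ 557.75.
Cost at Q* = (D/Q*)S + (Q*/2)H = √(2DSH) ≈ $15,951.62.
Cost at Q = 1,400: (21,700/1,400)×205 + (1,400/2)×28.6 = $3,177.50 + $20,020.00 = $23,197.50.
Excess = $23,197.50 − $15,951.62 = $7,245.88.

Extra cost ≈ $7,245.88 per year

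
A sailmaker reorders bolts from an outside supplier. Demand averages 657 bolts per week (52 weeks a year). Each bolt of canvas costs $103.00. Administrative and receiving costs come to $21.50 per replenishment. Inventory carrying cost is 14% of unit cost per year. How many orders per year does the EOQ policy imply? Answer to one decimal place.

Annual demand D = 657 × 52 = 34,164.
Holding cost H = 0.14 × $103.00 = $14.4200 per unit per year.
Q* = √(2DS/H) = √(2 × 34,164 × 21.5 / 14.42) ≈ 319.18.
Orders per year = D / Q* = 34,164 / 319.18 ≈ 107.037.

N ≈ 107.0 orders per year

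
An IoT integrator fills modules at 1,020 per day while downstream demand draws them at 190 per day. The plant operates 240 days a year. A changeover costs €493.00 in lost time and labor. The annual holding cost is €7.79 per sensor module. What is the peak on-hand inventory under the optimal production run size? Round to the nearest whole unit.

I_max ≈ 2,167 modules

Annual demand D = 190 × 240 = 45,600.
Production build-up factor (1 − d/p) = 1 − 190/1,020 = 0.8137.
Q* = √(2DS / (H(1 − d/p))) = √(2 × 45,600 × 493 / (7.79 × 0.8137)).
= √(44,961,600 / 6.3389) ≈ 2663.258.
Maximum inventory = Q*(1 − d/p) = 2663.258 × 0.8137 ≈ 2167.161.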